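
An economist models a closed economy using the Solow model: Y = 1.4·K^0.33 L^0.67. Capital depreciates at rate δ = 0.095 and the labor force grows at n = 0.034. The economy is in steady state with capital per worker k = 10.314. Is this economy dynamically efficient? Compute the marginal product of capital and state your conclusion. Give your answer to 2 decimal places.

Capital per worker breaks even when investment replaces (n + δ)·k; here n + δ = 0.129.
MPK = 0.33·1.4·k^(0.33−1) = 0.33·1.4·10.314^(-0.67) ≈ 0.0967.
MPK < 0.129, so the economy is dynamically inefficient (over-saving).

dynamically inefficient; MPK ≈ 0.10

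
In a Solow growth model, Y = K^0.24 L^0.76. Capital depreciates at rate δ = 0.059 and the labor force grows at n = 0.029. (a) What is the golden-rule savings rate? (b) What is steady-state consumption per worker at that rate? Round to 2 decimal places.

(a) s_gold = 0.24; (b) c_gold ≈ 1.04

n + δ = 0.029 + 0.059 = 0.088.
For Cobb-Douglas, s_gold equals capital's share: s_gold = 0.24.
Setting f'(k) = n+δ gives 0.24·k^(0.24−1) = 0.088, hence k_gold = (0.24/0.088)^(1/0.76) ≈ 3.7439.
y_gold = 3.7439^0.24 ≈ 1.3728; c_gold = (1−0.24)·y_gold ≈ 1.0433.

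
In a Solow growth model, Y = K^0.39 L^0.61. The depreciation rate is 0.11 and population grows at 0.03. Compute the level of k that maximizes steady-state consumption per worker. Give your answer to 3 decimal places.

Break-even investment rate: n + δ = 0.03 + 0.11 = 0.14.
Maximizing c = f(k) − (n+δ)·k gives f'(k) = n+δ, i.e. 0.39·k^(0.39−1) = 0.14, so k_gold = (0.39/0.14)^(1/0.61) ≈ 5.3630.

k_gold ≈ 5.363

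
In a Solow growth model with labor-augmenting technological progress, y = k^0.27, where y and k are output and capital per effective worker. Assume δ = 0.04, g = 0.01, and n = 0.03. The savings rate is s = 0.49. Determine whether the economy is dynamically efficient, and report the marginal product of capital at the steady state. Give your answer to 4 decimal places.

dynamically inefficient; MPK ≈ 0.0441

n + g + δ = 0.03 + 0.01 + 0.04 = 0.08.
Steady-state k*: s·k^0.27 = 0.08·k gives k* = (0.49/0.08)^(1/0.73) ≈ 11.9737.
MPK = 0.27·11.9737^(-0.73) ≈ 0.0441.
MPK < n+g+δ = 0.08, so the economy is dynamically inefficient (over-saving).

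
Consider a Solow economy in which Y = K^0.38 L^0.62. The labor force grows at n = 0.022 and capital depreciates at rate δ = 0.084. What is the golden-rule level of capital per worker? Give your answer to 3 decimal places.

k_gold ≈ 7.840

Break-even investment rate: n + δ = 0.022 + 0.084 = 0.106.
Setting f'(k) = n+δ gives 0.38·k^(0.38−1) = 0.106, hence k_gold = (0.38/0.106)^(1/0.62) ≈ 7.8401.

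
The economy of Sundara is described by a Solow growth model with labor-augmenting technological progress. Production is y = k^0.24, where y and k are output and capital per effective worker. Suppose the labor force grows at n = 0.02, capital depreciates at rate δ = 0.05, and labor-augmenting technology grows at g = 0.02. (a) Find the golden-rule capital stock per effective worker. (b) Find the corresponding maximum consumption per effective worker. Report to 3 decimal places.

(a) k_gold ≈ 3.635; (b) c_gold ≈ 1.036

n + g + δ = 0.02 + 0.02 + 0.05 = 0.09.
Golden rule sets MPK = n+g+δ: 0.24·k^(0.24−1) = 0.09, so k_gold = (0.24/0.09)^(1/0.76) ≈ 3.6348.
y_gold = 3.6348^0.24 ≈ 1.3631; c_gold = y_gold − 0.09·k_gold ≈ 1.0359.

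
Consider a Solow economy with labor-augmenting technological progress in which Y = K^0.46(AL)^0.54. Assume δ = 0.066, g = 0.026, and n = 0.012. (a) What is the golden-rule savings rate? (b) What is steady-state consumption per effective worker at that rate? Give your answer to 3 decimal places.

(a) s_gold = 0.460; (b) c_gold ≈ 1.916

The effective depreciation rate is n + g + δ = 0.012 + 0.026 + 0.066 = 0.104.
For Cobb-Douglas, s_gold equals capital's share: s_gold = 0.46.
At the golden rule the marginal product of capital equals n+g+δ: 0.46·k^(0.46−1) = 0.104. Solving, k_gold = (0.46/0.104)^(1/0.54) ≈ 15.6959.
y_gold = 15.6959^0.46 ≈ 3.5486; c_gold = (1−0.46)·y_gold ≈ 1.9163.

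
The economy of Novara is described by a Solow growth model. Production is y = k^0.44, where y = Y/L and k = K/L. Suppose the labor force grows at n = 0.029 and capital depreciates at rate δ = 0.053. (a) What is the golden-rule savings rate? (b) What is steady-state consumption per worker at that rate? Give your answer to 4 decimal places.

(a) s_gold = 0.4400; (b) c_gold ≈ 2.0964

Break-even investment rate: n + δ = 0.029 + 0.053 = 0.082.
For Cobb-Douglas, s_gold equals capital's share: s_gold = 0.44.
Setting f'(k) = n+δ gives 0.44·k^(0.44−1) = 0.082, hence k_gold = (0.44/0.082)^(1/0.56) ≈ 20.0875.
y_gold = 20.0875^0.44 ≈ 3.7436; c_gold = (1−0.44)·y_gold ≈ 2.0964.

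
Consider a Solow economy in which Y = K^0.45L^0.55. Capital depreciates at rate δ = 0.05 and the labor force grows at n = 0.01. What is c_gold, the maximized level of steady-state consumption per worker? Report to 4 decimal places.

The effective depreciation rate is n + δ = 0.01 + 0.05 = 0.06.
Golden rule sets MPK = n+δ: 0.45·k^(0.45−1) = 0.06, so k_gold = (0.45/0.06)^(1/0.55) ≈ 38.9960.
y_gold = 38.9960^0.45 ≈ 5.1995.
c_gold = y_gold − (n+δ)·k_gold = 5.1995 − 0.06·38.9960 ≈ 2.8597.

c_gold ≈ 2.8597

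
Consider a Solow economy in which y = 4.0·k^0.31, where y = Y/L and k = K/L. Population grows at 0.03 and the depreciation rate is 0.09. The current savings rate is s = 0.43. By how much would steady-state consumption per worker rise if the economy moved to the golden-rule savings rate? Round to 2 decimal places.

Δc ≈ 0.34

The effective depreciation rate is n + δ = 0.03 + 0.09 = 0.12.
Current steady state (s = 0.43): k* = (0.43·4.0/0.12)^(1/0.69) ≈ 47.4095, y* = 4.0·47.4095^0.31 ≈ 13.2306, c* = (1−0.43)·13.2306 ≈ 7.5414.
Setting f'(k) = n+δ gives 0.31·4.0·k^(0.31−1) = 0.12, hence k_gold = (0.31·4.0/0.12)^(1/0.69) ≈ 29.5062.
y_gold = 4.0·29.5062^0.31 ≈ 11.4218, c_gold = y_gold − 0.12·k_gold ≈ 7.8810.
Gain: Δc = 7.8810 − 7.5414 ≈ 0.3396.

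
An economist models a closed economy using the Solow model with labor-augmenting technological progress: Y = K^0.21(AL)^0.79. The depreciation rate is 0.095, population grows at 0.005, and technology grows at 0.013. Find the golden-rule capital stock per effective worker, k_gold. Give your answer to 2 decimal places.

Capital per effective worker breaks even when investment replaces (n + g + δ)·k; here n + g + δ = 0.113.
Golden rule sets MPK = n+g+δ: 0.21·k^(0.21−1) = 0.113, so k_gold = (0.21/0.113)^(1/0.79) ≈ 2.1912.

k_gold ≈ 2.19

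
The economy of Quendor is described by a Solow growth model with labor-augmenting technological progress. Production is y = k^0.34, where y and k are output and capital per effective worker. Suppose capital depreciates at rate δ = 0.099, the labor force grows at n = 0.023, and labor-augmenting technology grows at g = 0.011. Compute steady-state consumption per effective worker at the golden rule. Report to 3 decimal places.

Capital per effective worker breaks even when investment replaces (n + g + δ)·k; here n + g + δ = 0.133.
Setting f'(k) = n+g+δ gives 0.34·k^(0.34−1) = 0.133, hence k_gold = (0.34/0.133)^(1/0.66) ≈ 4.1459.
y_gold = 4.1459^0.34 ≈ 1.6218.
c_gold = y_gold − (n+g+δ)·k_gold = 1.6218 − 0.133·4.1459 ≈ 1.0704.

c_gold ≈ 1.070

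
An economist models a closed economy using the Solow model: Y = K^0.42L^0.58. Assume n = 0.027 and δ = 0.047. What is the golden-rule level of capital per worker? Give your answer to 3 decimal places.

k_gold ≈ 19.954

Break-even investment rate: n + δ = 0.027 + 0.047 = 0.074.
Maximizing c = f(k) − (n+δ)·k gives f'(k) = n+δ, i.e. 0.42·k^(0.42−1) = 0.074, so k_gold = (0.42/0.074)^(1/0.58) ≈ 19.9540.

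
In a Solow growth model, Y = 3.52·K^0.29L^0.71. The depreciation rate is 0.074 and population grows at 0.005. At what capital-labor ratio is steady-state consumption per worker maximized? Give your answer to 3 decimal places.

Capital per worker breaks even when investment replaces (n + δ)·k; here n + δ = 0.079.
At the golden rule the marginal product of capital equals n+δ: 0.29·3.52·k^(0.29−1) = 0.079. Solving, k_gold = (0.29·3.52/0.079)^(1/0.71) ≈ 36.7477.

k_gold ≈ 36.748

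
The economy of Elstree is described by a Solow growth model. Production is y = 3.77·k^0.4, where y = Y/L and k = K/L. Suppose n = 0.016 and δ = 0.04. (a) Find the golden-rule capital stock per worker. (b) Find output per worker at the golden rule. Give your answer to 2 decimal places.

(a) k_gold ≈ 241.93; (b) y_gold ≈ 33.87

Break-even investment rate: n + δ = 0.016 + 0.04 = 0.056.
Golden rule sets MPK = n+δ: 0.4·3.77·k^(0.4−1) = 0.056, so k_gold = (0.4·3.77/0.056)^(1/0.6) ≈ 241.9295.
y_gold = 3.77·241.9295^0.4 ≈ 33.8701.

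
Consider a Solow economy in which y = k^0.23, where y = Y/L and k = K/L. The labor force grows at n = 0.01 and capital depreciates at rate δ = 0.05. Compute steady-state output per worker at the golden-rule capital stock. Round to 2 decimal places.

y_gold ≈ 1.49

The effective depreciation rate is n + δ = 0.01 + 0.05 = 0.06.
Golden rule sets MPK = n+δ: 0.23·k^(0.23−1) = 0.06, so k_gold = (0.23/0.06)^(1/0.77) ≈ 5.7265.
Output: y_gold = k_gold^0.23 = 5.7265^0.23 ≈ 1.4939.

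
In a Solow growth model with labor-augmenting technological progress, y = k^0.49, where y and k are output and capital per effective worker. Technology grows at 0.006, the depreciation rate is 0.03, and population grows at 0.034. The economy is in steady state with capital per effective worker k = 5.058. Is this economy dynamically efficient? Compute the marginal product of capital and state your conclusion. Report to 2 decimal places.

dynamically efficient; MPK ≈ 0.21

The effective depreciation rate is n + g + δ = 0.034 + 0.006 + 0.03 = 0.07.
MPK = 0.49·k^(0.49−1) = 0.49·5.058^(-0.51) ≈ 0.2144.
MPK > 0.07, so the economy is dynamically efficient (under-saving).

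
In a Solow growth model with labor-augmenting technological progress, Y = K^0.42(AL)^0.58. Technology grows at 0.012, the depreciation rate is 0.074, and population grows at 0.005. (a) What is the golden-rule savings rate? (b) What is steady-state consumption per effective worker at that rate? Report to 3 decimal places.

n + g + δ = 0.005 + 0.012 + 0.074 = 0.091.
For Cobb-Douglas, s_gold equals capital's share: s_gold = 0.42.
Setting f'(k) = n+g+δ gives 0.42·k^(0.42−1) = 0.091, hence k_gold = (0.42/0.091)^(1/0.58) ≈ 13.9697.
y_gold = 13.9697^0.42 ≈ 3.0268; c_gold = (1−0.42)·y_gold ≈ 1.7555.

(a) s_gold = 0.420; (b) c_gold ≈ 1.756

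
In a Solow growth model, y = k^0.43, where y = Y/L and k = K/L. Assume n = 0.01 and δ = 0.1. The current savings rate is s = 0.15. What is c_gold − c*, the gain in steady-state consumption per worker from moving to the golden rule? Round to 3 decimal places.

Break-even investment rate: n + δ = 0.01 + 0.1 = 0.11.
Current steady state (s = 0.15): k* = (0.15/0.11)^(1/0.57) ≈ 1.7231, y* = 1.7231^0.43 ≈ 1.2636, c* = (1−0.15)·1.2636 ≈ 1.0741.
Maximizing c = f(k) − (n+δ)·k gives f'(k) = n+δ, i.e. 0.43·k^(0.43−1) = 0.11, so k_gold = (0.43/0.11)^(1/0.57) ≈ 10.9328.
y_gold = 10.9328^0.43 ≈ 2.7968, c_gold = y_gold − 0.11·k_gold ≈ 1.5941.
Gain: Δc = 1.5941 − 1.0741 ≈ 0.5201.

Δc ≈ 0.520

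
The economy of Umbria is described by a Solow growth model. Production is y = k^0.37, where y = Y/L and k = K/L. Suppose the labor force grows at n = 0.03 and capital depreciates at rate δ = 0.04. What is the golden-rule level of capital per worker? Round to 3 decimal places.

Break-even investment rate: n + δ = 0.03 + 0.04 = 0.07.
Maximizing c = f(k) − (n+δ)·k gives f'(k) = n+δ, i.e. 0.37·k^(0.37−1) = 0.07, so k_gold = (0.37/0.07)^(1/0.63) ≈ 14.0535.

k_gold ≈ 14.053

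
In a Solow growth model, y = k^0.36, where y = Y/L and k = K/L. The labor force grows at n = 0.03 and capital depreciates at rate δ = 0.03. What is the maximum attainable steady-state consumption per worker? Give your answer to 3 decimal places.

c_gold ≈ 1.753

The effective depreciation rate is n + δ = 0.03 + 0.03 = 0.06.
Setting f'(k) = n+δ gives 0.36·k^(0.36−1) = 0.06, hence k_gold = (0.36/0.06)^(1/0.64) ≈ 16.4385.
y_gold = 16.4385^0.36 ≈ 2.7397.
c_gold = y_gold − (n+δ)·k_gold = 2.7397 − 0.06·16.4385 ≈ 1.7534.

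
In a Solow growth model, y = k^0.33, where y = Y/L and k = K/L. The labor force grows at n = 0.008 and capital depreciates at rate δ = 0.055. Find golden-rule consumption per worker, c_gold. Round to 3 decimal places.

c_gold ≈ 1.515

n + δ = 0.008 + 0.055 = 0.063.
Setting f'(k) = n+δ gives 0.33·k^(0.33−1) = 0.063, hence k_gold = (0.33/0.063)^(1/0.67) ≈ 11.8411.
y_gold = 11.8411^0.33 ≈ 2.2606.
c_gold = y_gold − (n+δ)·k_gold = 2.2606 − 0.063·11.8411 ≈ 1.5146.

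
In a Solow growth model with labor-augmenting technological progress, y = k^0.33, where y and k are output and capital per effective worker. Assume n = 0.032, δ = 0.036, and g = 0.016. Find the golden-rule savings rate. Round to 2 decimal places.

Break-even investment rate: n + g + δ = 0.032 + 0.016 + 0.036 = 0.084.
At the golden rule MPK = n+g+δ, and in any Cobb-Douglas steady state s = (n+g+δ)·k/y = MPK·k/y = capital's share 0.33.

s_gold = 0.33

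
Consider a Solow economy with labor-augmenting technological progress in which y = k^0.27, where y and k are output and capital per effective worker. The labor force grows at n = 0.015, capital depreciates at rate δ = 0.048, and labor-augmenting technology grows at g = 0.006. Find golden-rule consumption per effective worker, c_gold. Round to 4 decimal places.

c_gold ≈ 1.2091

n + g + δ = 0.015 + 0.006 + 0.048 = 0.069.
Golden rule sets MPK = n+g+δ: 0.27·k^(0.27−1) = 0.069, so k_gold = (0.27/0.069)^(1/0.73) ≈ 6.4813.
y_gold = 6.4813^0.27 ≈ 1.6563.
c_gold = y_gold − (n+g+δ)·k_gold = 1.6563 − 0.069·6.4813 ≈ 1.2091.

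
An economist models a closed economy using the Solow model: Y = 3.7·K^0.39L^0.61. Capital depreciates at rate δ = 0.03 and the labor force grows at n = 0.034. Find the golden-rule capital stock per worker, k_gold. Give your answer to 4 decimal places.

k_gold ≈ 165.2625

Capital per worker breaks even when investment replaces (n + δ)·k; here n + δ = 0.064.
Golden rule sets MPK = n+δ: 0.39·3.7·k^(0.39−1) = 0.064, so k_gold = (0.39·3.7/0.064)^(1/0.61) ≈ 165.2625.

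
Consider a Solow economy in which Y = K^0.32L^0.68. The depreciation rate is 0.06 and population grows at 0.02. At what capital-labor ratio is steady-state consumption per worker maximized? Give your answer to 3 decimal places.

Break-even investment rate: n + δ = 0.02 + 0.06 = 0.08.
Golden rule sets MPK = n+δ: 0.32·k^(0.32−1) = 0.08, so k_gold = (0.32/0.08)^(1/0.68) ≈ 7.6804.

k_gold ≈ 7.680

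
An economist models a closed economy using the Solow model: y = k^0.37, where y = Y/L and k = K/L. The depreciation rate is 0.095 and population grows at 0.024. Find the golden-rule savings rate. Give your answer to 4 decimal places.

s_gold = 0.3700

The effective depreciation rate is n + δ = 0.024 + 0.095 = 0.119.
At the golden rule MPK = n+δ, and in any Cobb-Douglas steady state s = (n+δ)·k/y = MPK·k/y = capital's share 0.37.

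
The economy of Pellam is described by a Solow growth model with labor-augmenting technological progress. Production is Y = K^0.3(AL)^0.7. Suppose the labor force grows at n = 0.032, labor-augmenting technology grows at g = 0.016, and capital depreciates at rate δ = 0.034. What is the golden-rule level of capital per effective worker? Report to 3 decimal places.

Capital per effective worker breaks even when investment replaces (n + g + δ)·k; here n + g + δ = 0.082.
Maximizing c = f(k) − (n+g+δ)·k gives f'(k) = n+g+δ, i.e. 0.3·k^(0.3−1) = 0.082, so k_gold = (0.3/0.082)^(1/0.7) ≈ 6.3786.

k_gold ≈ 6.379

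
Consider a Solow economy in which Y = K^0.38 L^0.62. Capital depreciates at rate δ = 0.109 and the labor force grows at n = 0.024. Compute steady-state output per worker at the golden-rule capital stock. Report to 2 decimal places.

y_gold ≈ 1.90

n + δ = 0.024 + 0.109 = 0.133.
At the golden rule the marginal product of capital equals n+δ: 0.38·k^(0.38−1) = 0.133. Solving, k_gold = (0.38/0.133)^(1/0.62) ≈ 5.4372.
Output: y_gold = k_gold^0.38 = 5.4372^0.38 ≈ 1.9030.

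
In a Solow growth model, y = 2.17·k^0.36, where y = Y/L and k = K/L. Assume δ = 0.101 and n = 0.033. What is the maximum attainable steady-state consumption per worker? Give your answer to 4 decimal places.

Capital per worker breaks even when investment replaces (n + δ)·k; here n + δ = 0.134.
Maximizing c = f(k) − (n+δ)·k gives f'(k) = n+δ, i.e. 0.36·2.17·k^(0.36−1) = 0.134, so k_gold = (0.36·2.17/0.134)^(1/0.64) ≈ 15.7159.
y_gold = 2.17·15.7159^0.36 ≈ 5.8498.
c_gold = y_gold − (n+δ)·k_gold = 5.8498 − 0.134·15.7159 ≈ 3.7439.

c_gold ≈ 3.7439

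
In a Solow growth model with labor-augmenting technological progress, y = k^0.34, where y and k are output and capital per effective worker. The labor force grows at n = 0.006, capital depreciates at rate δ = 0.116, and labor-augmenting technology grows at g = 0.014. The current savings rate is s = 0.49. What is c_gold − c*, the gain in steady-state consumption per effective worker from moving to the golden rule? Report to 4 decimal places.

Capital per effective worker breaks even when investment replaces (n + g + δ)·k; here n + g + δ = 0.136.
Current steady state (s = 0.49): k* = (0.49/0.136)^(1/0.66) ≈ 6.9730, y* = 6.9730^0.34 ≈ 1.9354, c* = (1−0.49)·1.9354 ≈ 0.9870.
Setting f'(k) = n+g+δ gives 0.34·k^(0.34−1) = 0.136, hence k_gold = (0.34/0.136)^(1/0.66) ≈ 4.0081.
y_gold = 4.0081^0.34 ≈ 1.6032, c_gold = y_gold − 0.136·k_gold ≈ 1.0581.
Gain: Δc = 1.0581 − 0.9870 ≈ 0.0711.

Δc ≈ 0.0711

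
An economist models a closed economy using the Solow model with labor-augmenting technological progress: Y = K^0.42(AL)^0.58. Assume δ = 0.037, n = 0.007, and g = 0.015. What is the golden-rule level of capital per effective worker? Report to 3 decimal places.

k_gold ≈ 29.488

n + g + δ = 0.007 + 0.015 + 0.037 = 0.059.
Golden rule sets MPK = n+g+δ: 0.42·k^(0.42−1) = 0.059, so k_gold = (0.42/0.059)^(1/0.58) ≈ 29.4884.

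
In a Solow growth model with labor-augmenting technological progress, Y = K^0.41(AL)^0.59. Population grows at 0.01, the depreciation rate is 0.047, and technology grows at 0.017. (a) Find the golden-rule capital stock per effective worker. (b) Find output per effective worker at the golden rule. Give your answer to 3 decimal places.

(a) k_gold ≈ 18.208; (b) y_gold ≈ 3.286

Break-even investment rate: n + g + δ = 0.01 + 0.017 + 0.047 = 0.074.
Golden rule sets MPK = n+g+δ: 0.41·k^(0.41−1) = 0.074, so k_gold = (0.41/0.074)^(1/0.59) ≈ 18.2078.
y_gold = 18.2078^0.41 ≈ 3.2863.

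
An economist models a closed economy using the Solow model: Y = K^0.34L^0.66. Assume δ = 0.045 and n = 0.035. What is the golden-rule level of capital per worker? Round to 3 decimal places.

k_gold ≈ 8.956

n + δ = 0.035 + 0.045 = 0.08.
Maximizing c = f(k) − (n+δ)·k gives f'(k) = n+δ, i.e. 0.34·k^(0.34−1) = 0.08, so k_gold = (0.34/0.08)^(1/0.66) ≈ 8.9558.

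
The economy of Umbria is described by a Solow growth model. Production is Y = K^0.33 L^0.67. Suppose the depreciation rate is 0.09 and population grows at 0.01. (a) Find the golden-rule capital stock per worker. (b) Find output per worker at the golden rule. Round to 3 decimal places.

(a) k_gold ≈ 5.942; (b) y_gold ≈ 1.800

The effective depreciation rate is n + δ = 0.01 + 0.09 = 0.1.
Golden rule sets MPK = n+δ: 0.33·k^(0.33−1) = 0.1, so k_gold = (0.33/0.1)^(1/0.67) ≈ 5.9416.
y_gold = 5.9416^0.33 ≈ 1.8005.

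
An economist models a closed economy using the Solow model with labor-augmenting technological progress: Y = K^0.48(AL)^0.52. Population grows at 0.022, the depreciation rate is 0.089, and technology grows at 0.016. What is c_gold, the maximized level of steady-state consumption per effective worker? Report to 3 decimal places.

c_gold ≈ 1.774

Break-even investment rate: n + g + δ = 0.022 + 0.016 + 0.089 = 0.127.
At the golden rule the marginal product of capital equals n+g+δ: 0.48·k^(0.48−1) = 0.127. Solving, k_gold = (0.48/0.127)^(1/0.52) ≈ 12.8961.
y_gold = 12.8961^0.48 ≈ 3.4121.
c_gold = y_gold − (n+g+δ)·k_gold = 3.4121 − 0.127·12.8961 ≈ 1.7743.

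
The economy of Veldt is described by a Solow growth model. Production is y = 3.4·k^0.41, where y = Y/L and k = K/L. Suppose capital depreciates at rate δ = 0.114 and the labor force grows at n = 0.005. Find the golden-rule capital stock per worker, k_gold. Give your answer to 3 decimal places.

Capital per worker breaks even when investment replaces (n + δ)·k; here n + δ = 0.119.
Setting f'(k) = n+δ gives 0.41·3.4·k^(0.41−1) = 0.119, hence k_gold = (0.41·3.4/0.119)^(1/0.59) ≈ 64.7713.

k_gold ≈ 64.771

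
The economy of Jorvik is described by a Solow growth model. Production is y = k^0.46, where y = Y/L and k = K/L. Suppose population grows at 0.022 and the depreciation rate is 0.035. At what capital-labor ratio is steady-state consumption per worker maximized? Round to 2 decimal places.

k_gold ≈ 47.80

Capital per worker breaks even when investment replaces (n + δ)·k; here n + δ = 0.057.
Setting f'(k) = n+δ gives 0.46·k^(0.46−1) = 0.057, hence k_gold = (0.46/0.057)^(1/0.54) ≈ 47.7984.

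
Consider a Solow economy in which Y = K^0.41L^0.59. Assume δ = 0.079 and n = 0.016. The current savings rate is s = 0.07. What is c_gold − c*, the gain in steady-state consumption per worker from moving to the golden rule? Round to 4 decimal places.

The effective depreciation rate is n + δ = 0.016 + 0.079 = 0.095.
Current steady state (s = 0.07): k* = (0.07/0.095)^(1/0.59) ≈ 0.5960, y* = 0.5960^0.41 ≈ 0.8088, c* = (1−0.07)·0.8088 ≈ 0.7522.
At the golden rule the marginal product of capital equals n+δ: 0.41·k^(0.41−1) = 0.095. Solving, k_gold = (0.41/0.095)^(1/0.59) ≈ 11.9227.
y_gold = 11.9227^0.41 ≈ 2.7626, c_gold = y_gold − 0.095·k_gold ≈ 1.6299.
Gain: Δc = 1.6299 − 0.7522 ≈ 0.8777.

Δc ≈ 0.8777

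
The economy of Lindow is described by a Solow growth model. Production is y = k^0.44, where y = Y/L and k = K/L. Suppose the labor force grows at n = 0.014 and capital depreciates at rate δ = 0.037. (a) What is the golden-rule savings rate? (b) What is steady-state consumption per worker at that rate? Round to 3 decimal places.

Capital per worker breaks even when investment replaces (n + δ)·k; here n + δ = 0.051.
For Cobb-Douglas, s_gold equals capital's share: s_gold = 0.44.
At the golden rule the marginal product of capital equals n+δ: 0.44·k^(0.44−1) = 0.051. Solving, k_gold = (0.44/0.051)^(1/0.56) ≈ 46.9050.
y_gold = 46.9050^0.44 ≈ 5.4367; c_gold = (1−0.44)·y_gold ≈ 3.0446.

(a) s_gold = 0.440; (b) c_gold ≈ 3.045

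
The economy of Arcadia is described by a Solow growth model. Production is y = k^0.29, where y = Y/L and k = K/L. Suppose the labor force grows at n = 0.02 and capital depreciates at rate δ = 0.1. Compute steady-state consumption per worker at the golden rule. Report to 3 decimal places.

c_gold ≈ 1.018

Capital per worker breaks even when investment replaces (n + δ)·k; here n + δ = 0.12.
Setting f'(k) = n+δ gives 0.29·k^(0.29−1) = 0.12, hence k_gold = (0.29/0.12)^(1/0.71) ≈ 3.4653.
y_gold = 3.4653^0.29 ≈ 1.4339.
c_gold = y_gold − (n+δ)·k_gold = 1.4339 − 0.12·3.4653 ≈ 1.0181.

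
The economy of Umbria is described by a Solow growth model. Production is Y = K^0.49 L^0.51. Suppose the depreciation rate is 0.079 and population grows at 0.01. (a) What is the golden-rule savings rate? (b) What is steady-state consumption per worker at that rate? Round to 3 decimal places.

(a) s_gold = 0.490; (b) c_gold ≈ 2.626

Break-even investment rate: n + δ = 0.01 + 0.079 = 0.089.
For Cobb-Douglas, s_gold equals capital's share: s_gold = 0.49.
Maximizing c = f(k) − (n+δ)·k gives f'(k) = n+δ, i.e. 0.49·k^(0.49−1) = 0.089, so k_gold = (0.49/0.089)^(1/0.51) ≈ 28.3505.
y_gold = 28.3505^0.49 ≈ 5.1494; c_gold = (1−0.49)·y_gold ≈ 2.6262.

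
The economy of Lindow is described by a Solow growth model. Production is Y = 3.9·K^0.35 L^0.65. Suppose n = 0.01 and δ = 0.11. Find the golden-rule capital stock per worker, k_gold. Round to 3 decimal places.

n + δ = 0.01 + 0.11 = 0.12.
At the golden rule the marginal product of capital equals n+δ: 0.35·3.9·k^(0.35−1) = 0.12. Solving, k_gold = (0.35·3.9/0.12)^(1/0.65) ≈ 42.1251.

k_gold ≈ 42.125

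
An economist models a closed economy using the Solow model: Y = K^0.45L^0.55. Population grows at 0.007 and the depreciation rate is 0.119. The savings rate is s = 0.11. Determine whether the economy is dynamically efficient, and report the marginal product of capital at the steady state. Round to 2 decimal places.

dynamically efficient; MPK ≈ 0.52

The effective depreciation rate is n + δ = 0.007 + 0.119 = 0.126.
Steady-state k*: s·k^0.45 = 0.126·k gives k* = (0.11/0.126)^(1/0.55) ≈ 0.7812.
MPK = 0.45·0.7812^(-0.55) ≈ 0.5155.
MPK > n+δ = 0.126, so the economy is dynamically efficient (under-saving).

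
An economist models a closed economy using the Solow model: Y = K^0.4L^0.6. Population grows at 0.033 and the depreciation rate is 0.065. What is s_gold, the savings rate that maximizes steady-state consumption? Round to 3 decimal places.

Break-even investment rate: n + δ = 0.033 + 0.065 = 0.098.
At the golden rule MPK = n+δ, and in any Cobb-Douglas steady state s = (n+δ)·k/y = MPK·k/y = capital's share 0.4.

s_gold = 0.400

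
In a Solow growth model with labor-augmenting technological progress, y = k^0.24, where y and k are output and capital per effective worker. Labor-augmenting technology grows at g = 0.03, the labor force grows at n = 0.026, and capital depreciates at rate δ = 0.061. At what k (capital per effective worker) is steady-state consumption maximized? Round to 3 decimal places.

k_gold ≈ 2.574

Break-even investment rate: n + g + δ = 0.026 + 0.03 + 0.061 = 0.117.
Golden rule sets MPK = n+g+δ: 0.24·k^(0.24−1) = 0.117, so k_gold = (0.24/0.117)^(1/0.76) ≈ 2.5737.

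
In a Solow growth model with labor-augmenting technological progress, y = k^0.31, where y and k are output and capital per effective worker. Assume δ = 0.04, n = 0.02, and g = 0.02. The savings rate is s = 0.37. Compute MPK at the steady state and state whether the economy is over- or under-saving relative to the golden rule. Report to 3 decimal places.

n + g + δ = 0.02 + 0.02 + 0.04 = 0.08.
Steady-state k*: s·k^0.31 = 0.08·k gives k* = (0.37/0.08)^(1/0.69) ≈ 9.2030.
MPK = 0.31·9.2030^(-0.69) ≈ 0.0670.
MPK < n+g+δ = 0.08, so the economy is dynamically inefficient (over-saving).

over-saving; MPK ≈ 0.067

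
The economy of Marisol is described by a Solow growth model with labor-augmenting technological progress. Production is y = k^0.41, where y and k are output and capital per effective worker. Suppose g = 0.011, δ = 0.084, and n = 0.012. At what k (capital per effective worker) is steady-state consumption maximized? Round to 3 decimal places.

The effective depreciation rate is n + g + δ = 0.012 + 0.011 + 0.084 = 0.107.
At the golden rule the marginal product of capital equals n+g+δ: 0.41·k^(0.41−1) = 0.107. Solving, k_gold = (0.41/0.107)^(1/0.59) ≈ 9.7457.

k_gold ≈ 9.746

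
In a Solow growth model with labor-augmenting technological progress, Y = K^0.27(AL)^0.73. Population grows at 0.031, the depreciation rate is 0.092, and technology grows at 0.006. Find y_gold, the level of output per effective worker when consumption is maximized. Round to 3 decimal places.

y_gold ≈ 1.314

The effective depreciation rate is n + g + δ = 0.031 + 0.006 + 0.092 = 0.129.
At the golden rule the marginal product of capital equals n+g+δ: 0.27·k^(0.27−1) = 0.129. Solving, k_gold = (0.27/0.129)^(1/0.73) ≈ 2.7505.
Output: y_gold = k_gold^0.27 = 2.7505^0.27 ≈ 1.3141.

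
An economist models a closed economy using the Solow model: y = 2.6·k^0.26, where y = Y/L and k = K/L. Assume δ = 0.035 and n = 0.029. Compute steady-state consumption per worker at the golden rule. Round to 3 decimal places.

n + δ = 0.029 + 0.035 = 0.064.
Golden rule sets MPK = n+δ: 0.26·2.6·k^(0.26−1) = 0.064, so k_gold = (0.26·2.6/0.064)^(1/0.74) ≈ 24.1807.
y_gold = 2.6·24.1807^0.26 ≈ 5.9522.
c_gold = y_gold − (n+δ)·k_gold = 5.9522 − 0.064·24.1807 ≈ 4.4046.

c_gold ≈ 4.405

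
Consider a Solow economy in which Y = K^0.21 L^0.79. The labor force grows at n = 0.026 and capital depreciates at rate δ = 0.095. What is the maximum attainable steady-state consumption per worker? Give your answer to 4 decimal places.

n + δ = 0.026 + 0.095 = 0.121.
Golden rule sets MPK = n+δ: 0.21·k^(0.21−1) = 0.121, so k_gold = (0.21/0.121)^(1/0.79) ≈ 2.0095.
y_gold = 2.0095^0.21 ≈ 1.1578.
c_gold = y_gold − (n+δ)·k_gold = 1.1578 − 0.121·2.0095 ≈ 0.9147.

c_gold ≈ 0.9147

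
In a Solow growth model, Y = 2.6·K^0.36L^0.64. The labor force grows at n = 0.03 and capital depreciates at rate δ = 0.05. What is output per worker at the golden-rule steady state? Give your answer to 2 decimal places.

Capital per worker breaks even when investment replaces (n + δ)·k; here n + δ = 0.08.
At the golden rule the marginal product of capital equals n+δ: 0.36·2.6·k^(0.36−1) = 0.08. Solving, k_gold = (0.36·2.6/0.08)^(1/0.64) ≈ 46.6703.
Output: y_gold = 2.6·k_gold^0.36 = 2.6·46.6703^0.36 ≈ 10.3712.

y_gold ≈ 10.37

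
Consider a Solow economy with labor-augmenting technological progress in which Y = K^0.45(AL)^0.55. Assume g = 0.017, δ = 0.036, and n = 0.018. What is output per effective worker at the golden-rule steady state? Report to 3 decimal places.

The effective depreciation rate is n + g + δ = 0.018 + 0.017 + 0.036 = 0.071.
Maximizing c = f(k) − (n+g+δ)·k gives f'(k) = n+g+δ, i.e. 0.45·k^(0.45−1) = 0.071, so k_gold = (0.45/0.071)^(1/0.55) ≈ 28.7143.
Output: y_gold = k_gold^0.45 = 28.7143^0.45 ≈ 4.5305.

y_gold ≈ 4.530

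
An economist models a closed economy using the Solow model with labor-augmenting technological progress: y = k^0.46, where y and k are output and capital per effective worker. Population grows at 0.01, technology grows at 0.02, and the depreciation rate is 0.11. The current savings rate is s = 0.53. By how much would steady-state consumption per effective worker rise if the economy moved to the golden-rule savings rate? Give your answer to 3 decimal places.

n + g + δ = 0.01 + 0.02 + 0.11 = 0.14.
Current steady state (s = 0.53): k* = (0.53/0.14)^(1/0.54) ≈ 11.7664, y* = 11.7664^0.46 ≈ 3.1081, c* = (1−0.53)·3.1081 ≈ 1.4608.
Setting f'(k) = n+g+δ gives 0.46·k^(0.46−1) = 0.14, hence k_gold = (0.46/0.14)^(1/0.54) ≈ 9.0515.
y_gold = 9.0515^0.46 ≈ 2.7548, c_gold = y_gold − 0.14·k_gold ≈ 1.4876.
Gain: Δc = 1.4876 − 1.4608 ≈ 0.0268.

Δc ≈ 0.027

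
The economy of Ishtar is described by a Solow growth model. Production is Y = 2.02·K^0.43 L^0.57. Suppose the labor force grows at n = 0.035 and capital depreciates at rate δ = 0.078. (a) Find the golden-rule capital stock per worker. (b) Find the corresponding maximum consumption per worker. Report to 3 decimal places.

n + δ = 0.035 + 0.078 = 0.113.
Golden rule sets MPK = n+δ: 0.43·2.02·k^(0.43−1) = 0.113, so k_gold = (0.43·2.02/0.113)^(1/0.57) ≈ 35.8041.
y_gold = 2.02·35.8041^0.43 ≈ 9.4090; c_gold = y_gold − 0.113·k_gold ≈ 5.3631.

(a) k_gold ≈ 35.804; (b) c_gold ≈ 5.363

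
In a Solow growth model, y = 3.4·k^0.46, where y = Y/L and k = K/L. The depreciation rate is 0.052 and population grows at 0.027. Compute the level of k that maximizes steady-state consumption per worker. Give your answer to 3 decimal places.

Capital per worker breaks even when investment replaces (n + δ)·k; here n + δ = 0.079.
Golden rule sets MPK = n+δ: 0.46·3.4·k^(0.46−1) = 0.079, so k_gold = (0.46·3.4/0.079)^(1/0.54) ≈ 251.8425.

k_gold ≈ 251.842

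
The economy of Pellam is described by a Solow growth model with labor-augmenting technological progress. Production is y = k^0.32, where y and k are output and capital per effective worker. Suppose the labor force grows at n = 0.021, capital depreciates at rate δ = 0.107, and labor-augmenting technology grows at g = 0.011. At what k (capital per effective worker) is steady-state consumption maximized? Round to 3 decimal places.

Break-even investment rate: n + g + δ = 0.021 + 0.011 + 0.107 = 0.139.
Setting f'(k) = n+g+δ gives 0.32·k^(0.32−1) = 0.139, hence k_gold = (0.32/0.139)^(1/0.68) ≈ 3.4084.

k_gold ≈ 3.408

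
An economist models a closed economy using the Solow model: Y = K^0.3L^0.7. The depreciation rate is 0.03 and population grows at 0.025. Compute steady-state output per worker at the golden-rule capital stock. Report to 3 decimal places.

The effective depreciation rate is n + δ = 0.025 + 0.03 = 0.055.
At the golden rule the marginal product of capital equals n+δ: 0.3·k^(0.3−1) = 0.055. Solving, k_gold = (0.3/0.055)^(1/0.7) ≈ 11.2853.
Output: y_gold = k_gold^0.3 = 11.2853^0.3 ≈ 2.0690.

y_gold ≈ 2.069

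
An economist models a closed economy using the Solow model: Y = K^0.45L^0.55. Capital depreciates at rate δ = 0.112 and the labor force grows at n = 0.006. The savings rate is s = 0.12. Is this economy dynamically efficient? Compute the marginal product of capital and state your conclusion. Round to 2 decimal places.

dynamically efficient; MPK ≈ 0.44

Capital per worker breaks even when investment replaces (n + δ)·k; here n + δ = 0.118.
Steady-state k*: s·k^0.45 = 0.118·k gives k* = (0.12/0.118)^(1/0.55) ≈ 1.0310.
MPK = 0.45·1.0310^(-0.55) ≈ 0.4425.
MPK > n+δ = 0.118, so the economy is dynamically efficient (under-saving).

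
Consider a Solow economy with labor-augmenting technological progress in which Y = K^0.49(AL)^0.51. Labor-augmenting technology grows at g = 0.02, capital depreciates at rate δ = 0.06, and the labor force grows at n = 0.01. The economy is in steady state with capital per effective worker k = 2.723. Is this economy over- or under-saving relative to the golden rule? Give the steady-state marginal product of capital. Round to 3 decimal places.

Capital per effective worker breaks even when investment replaces (n + g + δ)·k; here n + g + δ = 0.09.
MPK = 0.49·k^(0.49−1) = 0.49·2.723^(-0.51) ≈ 0.2940.
MPK > 0.09, so the economy is dynamically efficient (under-saving).

under-saving; MPK ≈ 0.294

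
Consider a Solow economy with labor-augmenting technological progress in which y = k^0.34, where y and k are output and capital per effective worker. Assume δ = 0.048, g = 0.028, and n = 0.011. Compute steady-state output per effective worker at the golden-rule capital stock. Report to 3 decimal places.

Break-even investment rate: n + g + δ = 0.011 + 0.028 + 0.048 = 0.087.
Setting f'(k) = n+g+δ gives 0.34·k^(0.34−1) = 0.087, hence k_gold = (0.34/0.087)^(1/0.66) ≈ 7.8869.
Output: y_gold = k_gold^0.34 = 7.8869^0.34 ≈ 2.0181.

y_gold ≈ 2.018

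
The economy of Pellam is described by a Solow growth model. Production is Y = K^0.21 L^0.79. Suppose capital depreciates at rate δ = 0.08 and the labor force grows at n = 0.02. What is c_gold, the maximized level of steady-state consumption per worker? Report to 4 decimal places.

The effective depreciation rate is n + δ = 0.02 + 0.08 = 0.1.
At the golden rule the marginal product of capital equals n+δ: 0.21·k^(0.21−1) = 0.1. Solving, k_gold = (0.21/0.1)^(1/0.79) ≈ 2.5578.
y_gold = 2.5578^0.21 ≈ 1.2180.
c_gold = y_gold − (n+δ)·k_gold = 1.2180 − 0.1·2.5578 ≈ 0.9622.

c_gold ≈ 0.9622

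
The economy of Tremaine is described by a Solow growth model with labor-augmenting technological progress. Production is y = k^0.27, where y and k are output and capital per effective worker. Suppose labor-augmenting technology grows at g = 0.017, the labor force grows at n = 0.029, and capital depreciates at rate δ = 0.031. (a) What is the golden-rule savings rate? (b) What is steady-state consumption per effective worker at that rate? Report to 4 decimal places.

(a) s_gold = 0.2700; (b) c_gold ≈ 1.1611

Break-even investment rate: n + g + δ = 0.029 + 0.017 + 0.031 = 0.077.
For Cobb-Douglas, s_gold equals capital's share: s_gold = 0.27.
Setting f'(k) = n+g+δ gives 0.27·k^(0.27−1) = 0.077, hence k_gold = (0.27/0.077)^(1/0.73) ≈ 5.5770.
y_gold = 5.5770^0.27 ≈ 1.5905; c_gold = (1−0.27)·y_gold ≈ 1.1611.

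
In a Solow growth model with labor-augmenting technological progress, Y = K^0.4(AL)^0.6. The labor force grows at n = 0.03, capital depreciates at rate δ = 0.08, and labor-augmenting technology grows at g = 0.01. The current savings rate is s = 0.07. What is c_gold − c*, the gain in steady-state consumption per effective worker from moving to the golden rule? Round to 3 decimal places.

Δc ≈ 0.690

The effective depreciation rate is n + g + δ = 0.03 + 0.01 + 0.08 = 0.12.
Current steady state (s = 0.07): k* = (0.07/0.12)^(1/0.6) ≈ 0.4073, y* = 0.4073^0.4 ≈ 0.6981, c* = (1−0.07)·0.6981 ≈ 0.6493.
Golden rule sets MPK = n+g+δ: 0.4·k^(0.4−1) = 0.12, so k_gold = (0.4/0.12)^(1/0.6) ≈ 7.4381.
y_gold = 7.4381^0.4 ≈ 2.2314, c_gold = y_gold − 0.12·k_gold ≈ 1.3389.
Gain: Δc = 1.3389 − 0.6493 ≈ 0.6896.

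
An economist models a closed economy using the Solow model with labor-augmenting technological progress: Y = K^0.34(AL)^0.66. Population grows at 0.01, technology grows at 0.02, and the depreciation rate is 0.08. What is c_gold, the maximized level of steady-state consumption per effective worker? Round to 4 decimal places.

c_gold ≈ 1.1804

Break-even investment rate: n + g + δ = 0.01 + 0.02 + 0.08 = 0.11.
Maximizing c = f(k) − (n+g+δ)·k gives f'(k) = n+g+δ, i.e. 0.34·k^(0.34−1) = 0.11, so k_gold = (0.34/0.11)^(1/0.66) ≈ 5.5278.
y_gold = 5.5278^0.34 ≈ 1.7884.
c_gold = y_gold − (n+g+δ)·k_gold = 1.7884 − 0.11·5.5278 ≈ 1.1804.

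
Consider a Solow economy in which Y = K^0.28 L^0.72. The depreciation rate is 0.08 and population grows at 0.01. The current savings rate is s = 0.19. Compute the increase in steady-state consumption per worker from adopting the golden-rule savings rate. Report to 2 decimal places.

Capital per worker breaks even when investment replaces (n + δ)·k; here n + δ = 0.09.
Current steady state (s = 0.19): k* = (0.19/0.09)^(1/0.72) ≈ 2.8230, y* = 2.8230^0.28 ≈ 1.3372, c* = (1−0.19)·1.3372 ≈ 1.0831.
At the golden rule the marginal product of capital equals n+δ: 0.28·k^(0.28−1) = 0.09. Solving, k_gold = (0.28/0.09)^(1/0.72) ≈ 4.8373.
y_gold = 4.8373^0.28 ≈ 1.5549, c_gold = y_gold − 0.09·k_gold ≈ 1.1195.
Gain: Δc = 1.1195 − 1.0831 ≈ 0.0364.

Δc ≈ 0.04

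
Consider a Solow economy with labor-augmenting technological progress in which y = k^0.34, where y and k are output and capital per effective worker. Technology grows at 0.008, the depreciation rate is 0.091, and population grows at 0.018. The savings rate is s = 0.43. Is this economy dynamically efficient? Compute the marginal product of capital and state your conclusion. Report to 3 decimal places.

The effective depreciation rate is n + g + δ = 0.018 + 0.008 + 0.091 = 0.117.
Steady-state k*: s·k^0.34 = 0.117·k gives k* = (0.43/0.117)^(1/0.66) ≈ 7.1860.
MPK = 0.34·7.1860^(-0.66) ≈ 0.0925.
MPK < n+g+δ = 0.117, so the economy is dynamically inefficient (over-saving).

dynamically inefficient; MPK ≈ 0.093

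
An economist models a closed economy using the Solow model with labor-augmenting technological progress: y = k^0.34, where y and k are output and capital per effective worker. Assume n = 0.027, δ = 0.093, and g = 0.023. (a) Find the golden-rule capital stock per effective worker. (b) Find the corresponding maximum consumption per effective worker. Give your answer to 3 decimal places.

n + g + δ = 0.027 + 0.023 + 0.093 = 0.143.
At the golden rule the marginal product of capital equals n+g+δ: 0.34·k^(0.34−1) = 0.143. Solving, k_gold = (0.34/0.143)^(1/0.66) ≈ 3.7146.
y_gold = 3.7146^0.34 ≈ 1.5623; c_gold = y_gold − 0.143·k_gold ≈ 1.0311.

(a) k_gold ≈ 3.715; (b) c_gold ≈ 1.031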